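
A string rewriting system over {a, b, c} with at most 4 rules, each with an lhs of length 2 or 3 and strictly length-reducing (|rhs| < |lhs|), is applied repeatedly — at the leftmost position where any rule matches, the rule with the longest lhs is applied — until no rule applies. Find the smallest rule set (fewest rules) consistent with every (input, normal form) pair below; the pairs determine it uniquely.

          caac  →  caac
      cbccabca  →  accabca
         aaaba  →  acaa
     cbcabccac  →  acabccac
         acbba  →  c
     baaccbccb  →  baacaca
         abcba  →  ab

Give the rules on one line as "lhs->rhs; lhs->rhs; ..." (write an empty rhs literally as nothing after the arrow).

aab->ca; acb->cc; cb->a; cba->

  | caac
  | cbccabca => accabca
  | aaaba => acaa
  | cbcabccac => acabccac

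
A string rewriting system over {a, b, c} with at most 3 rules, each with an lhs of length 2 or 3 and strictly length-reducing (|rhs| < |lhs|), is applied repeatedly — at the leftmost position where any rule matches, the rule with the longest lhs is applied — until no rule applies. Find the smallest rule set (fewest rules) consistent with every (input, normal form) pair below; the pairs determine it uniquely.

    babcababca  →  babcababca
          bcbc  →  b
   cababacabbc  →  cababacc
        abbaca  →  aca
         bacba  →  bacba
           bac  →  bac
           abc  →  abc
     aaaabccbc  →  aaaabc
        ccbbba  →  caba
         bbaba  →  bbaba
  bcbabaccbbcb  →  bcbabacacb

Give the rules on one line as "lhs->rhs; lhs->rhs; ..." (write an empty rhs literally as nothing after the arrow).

  | babcababca
  | bcbc => b
  | cababacabbc => cababacc
  | abbaca => aca

abb->; cbb->a; cbc->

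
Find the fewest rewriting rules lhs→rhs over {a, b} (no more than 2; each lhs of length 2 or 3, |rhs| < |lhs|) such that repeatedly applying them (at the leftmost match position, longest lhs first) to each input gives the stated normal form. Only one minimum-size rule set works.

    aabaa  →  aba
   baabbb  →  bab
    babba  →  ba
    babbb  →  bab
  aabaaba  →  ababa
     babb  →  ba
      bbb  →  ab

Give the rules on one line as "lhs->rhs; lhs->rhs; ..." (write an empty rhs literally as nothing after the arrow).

aa->a; bb->a

  | aabaa => abaa => aba
  | baabbb => babbb => baab => bab
  | babba => baaa => baa => ba
  | babbb => baab => bab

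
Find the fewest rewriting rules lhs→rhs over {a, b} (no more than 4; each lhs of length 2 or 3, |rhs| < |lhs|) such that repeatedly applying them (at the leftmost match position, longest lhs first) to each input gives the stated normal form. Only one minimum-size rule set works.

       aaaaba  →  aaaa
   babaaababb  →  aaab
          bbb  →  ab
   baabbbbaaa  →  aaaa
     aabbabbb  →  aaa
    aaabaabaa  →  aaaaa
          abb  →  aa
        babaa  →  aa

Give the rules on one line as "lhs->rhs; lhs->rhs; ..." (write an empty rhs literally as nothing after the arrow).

  | aaaaba => aaaa
  | babaaababb => aaababb => aaab
  | bbb => ab
  | baabbbbaaa => abbbbaaa => aabbaaa => aabaaa => aaaa

ba->; bab->; bb->a; bba->ba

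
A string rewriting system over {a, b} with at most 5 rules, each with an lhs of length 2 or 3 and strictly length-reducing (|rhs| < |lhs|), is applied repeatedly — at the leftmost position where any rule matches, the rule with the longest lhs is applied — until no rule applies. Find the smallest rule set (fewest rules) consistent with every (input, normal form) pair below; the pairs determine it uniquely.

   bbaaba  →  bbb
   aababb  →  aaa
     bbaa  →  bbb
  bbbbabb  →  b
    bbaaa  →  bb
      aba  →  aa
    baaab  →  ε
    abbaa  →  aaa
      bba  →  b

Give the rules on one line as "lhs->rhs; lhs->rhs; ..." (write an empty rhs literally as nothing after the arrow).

  | bbaaba => bbbba => bbb
  | aababb => aaabb => aaab => aaa
  | bbaa => bbb
  | bbbbabb => bbbab => bba => b

ab->a; ba->; baa->bb; bab->a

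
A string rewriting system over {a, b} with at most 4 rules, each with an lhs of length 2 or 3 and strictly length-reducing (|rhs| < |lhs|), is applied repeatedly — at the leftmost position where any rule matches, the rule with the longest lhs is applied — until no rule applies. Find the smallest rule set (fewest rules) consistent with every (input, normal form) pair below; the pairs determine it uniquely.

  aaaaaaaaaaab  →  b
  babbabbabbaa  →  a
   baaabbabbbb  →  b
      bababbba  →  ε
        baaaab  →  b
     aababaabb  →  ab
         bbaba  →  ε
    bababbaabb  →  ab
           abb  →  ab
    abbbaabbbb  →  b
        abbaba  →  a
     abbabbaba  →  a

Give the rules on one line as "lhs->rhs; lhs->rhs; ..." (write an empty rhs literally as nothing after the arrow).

  | aaaaaaaaaaab => baaaaaaaaab => aaaaaaaab => baaaaaab => aaaaab => baaab => aab => bb => b
  | babbabbabbaa => bbabbabbaa => babbabbaa => bbabbaa => babbaa => bbaa => baa => a
  | baaabbabbbb => aabbabbbb => bbbabbbb => bbabbbb => babbbb => bbbb => bbb => bb => b
  | bababbba => babbba => bbba => bba => ba => ε

aa->b; ba->; bb->b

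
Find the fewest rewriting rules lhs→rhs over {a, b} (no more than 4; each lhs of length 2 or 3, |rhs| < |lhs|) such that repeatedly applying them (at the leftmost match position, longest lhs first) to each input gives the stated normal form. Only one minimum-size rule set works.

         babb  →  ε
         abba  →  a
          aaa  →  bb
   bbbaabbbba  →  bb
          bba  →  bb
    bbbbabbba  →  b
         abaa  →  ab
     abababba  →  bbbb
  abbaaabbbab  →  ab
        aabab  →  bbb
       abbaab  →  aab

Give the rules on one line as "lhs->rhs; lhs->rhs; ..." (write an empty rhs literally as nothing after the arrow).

  | babb => abb => ε
  | abba => a
  | aaa => bb
  | bbbaabbbba => bbbabbbba => bbabbbba => babbbba => abbbba => bba => bb

aaa->bb; abb->; ba->b; bab->ab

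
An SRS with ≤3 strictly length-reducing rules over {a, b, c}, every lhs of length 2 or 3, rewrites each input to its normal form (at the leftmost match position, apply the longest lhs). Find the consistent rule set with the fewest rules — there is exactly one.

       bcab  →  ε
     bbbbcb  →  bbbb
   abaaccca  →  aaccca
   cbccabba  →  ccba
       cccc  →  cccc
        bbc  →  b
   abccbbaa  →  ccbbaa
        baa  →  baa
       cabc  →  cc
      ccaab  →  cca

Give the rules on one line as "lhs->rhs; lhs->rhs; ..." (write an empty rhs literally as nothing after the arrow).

ab->; bc->

  | bcab => ab => ε
  | bbbbcb => bbbb
  | abaaccca => aaccca
  | cbccabba => ccabba => ccba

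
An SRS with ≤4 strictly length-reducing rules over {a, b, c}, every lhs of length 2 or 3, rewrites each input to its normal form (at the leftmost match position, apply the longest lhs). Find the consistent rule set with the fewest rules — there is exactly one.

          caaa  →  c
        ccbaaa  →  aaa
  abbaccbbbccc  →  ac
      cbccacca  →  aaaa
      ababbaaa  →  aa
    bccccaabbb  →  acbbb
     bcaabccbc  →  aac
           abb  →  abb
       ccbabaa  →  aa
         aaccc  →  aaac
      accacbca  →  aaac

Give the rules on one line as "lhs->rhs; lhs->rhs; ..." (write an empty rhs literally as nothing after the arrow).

ba->; bc->; ca->c; cc->a

  | caaa => caa => ca => c
  | ccbaaa => abaaa => aaa
  | abbaccbbbccc => abccbbbccc => acbbbccc => acbbcc => acbc => ac
  | cbccacca => ccacca => aacca => aaaa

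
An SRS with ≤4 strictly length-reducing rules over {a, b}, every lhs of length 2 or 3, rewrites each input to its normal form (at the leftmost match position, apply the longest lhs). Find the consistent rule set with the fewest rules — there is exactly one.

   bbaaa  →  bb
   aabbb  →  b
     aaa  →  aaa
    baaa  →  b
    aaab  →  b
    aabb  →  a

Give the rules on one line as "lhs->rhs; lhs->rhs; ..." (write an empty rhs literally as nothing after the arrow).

  | bbaaa => bbaa => bba => bb
  | aabbb => ab => b
  | aaa
  | baaa => baa => ba => b

ab->b; abb->; ba->b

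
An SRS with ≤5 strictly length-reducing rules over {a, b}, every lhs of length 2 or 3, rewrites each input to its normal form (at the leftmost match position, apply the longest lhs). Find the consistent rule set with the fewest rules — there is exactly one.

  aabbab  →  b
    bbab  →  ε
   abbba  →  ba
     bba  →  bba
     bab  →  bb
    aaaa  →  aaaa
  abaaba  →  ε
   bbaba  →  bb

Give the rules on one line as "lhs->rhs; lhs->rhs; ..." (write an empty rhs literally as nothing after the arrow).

ab->b; aba->; abb->; bbb->

  | aabbab => aab => ab => b
  | bbab => bbb => ε
  | abbba => ba
  | bba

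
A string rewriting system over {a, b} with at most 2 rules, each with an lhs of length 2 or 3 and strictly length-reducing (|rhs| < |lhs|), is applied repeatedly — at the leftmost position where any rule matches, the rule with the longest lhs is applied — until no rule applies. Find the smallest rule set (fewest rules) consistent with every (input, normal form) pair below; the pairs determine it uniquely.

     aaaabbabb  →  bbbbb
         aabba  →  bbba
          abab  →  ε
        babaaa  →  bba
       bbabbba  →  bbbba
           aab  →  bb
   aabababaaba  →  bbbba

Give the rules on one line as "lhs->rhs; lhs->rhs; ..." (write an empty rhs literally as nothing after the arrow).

  | aaaabbabb => baabbabb => bbbbabb => bbbbb
  | aabba => bbba
  | abab => ab => ε
  | babaaa => baaa => bba

aa->b; ab->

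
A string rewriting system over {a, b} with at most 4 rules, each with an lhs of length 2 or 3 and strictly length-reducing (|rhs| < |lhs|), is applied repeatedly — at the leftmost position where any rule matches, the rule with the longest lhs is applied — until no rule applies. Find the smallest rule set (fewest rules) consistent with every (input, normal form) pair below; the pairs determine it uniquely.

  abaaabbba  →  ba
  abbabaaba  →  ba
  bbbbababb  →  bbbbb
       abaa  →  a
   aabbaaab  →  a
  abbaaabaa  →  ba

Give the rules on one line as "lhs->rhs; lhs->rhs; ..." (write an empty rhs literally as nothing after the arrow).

  | abaaabbba => aaabbba => aabbba => abba => ba
  | abbabaaba => babaaba => baaba => baa => ba
  | bbbbababb => bbbbabb => bbbbb
  | abaa => aa => a

aa->a; aab->a; ab->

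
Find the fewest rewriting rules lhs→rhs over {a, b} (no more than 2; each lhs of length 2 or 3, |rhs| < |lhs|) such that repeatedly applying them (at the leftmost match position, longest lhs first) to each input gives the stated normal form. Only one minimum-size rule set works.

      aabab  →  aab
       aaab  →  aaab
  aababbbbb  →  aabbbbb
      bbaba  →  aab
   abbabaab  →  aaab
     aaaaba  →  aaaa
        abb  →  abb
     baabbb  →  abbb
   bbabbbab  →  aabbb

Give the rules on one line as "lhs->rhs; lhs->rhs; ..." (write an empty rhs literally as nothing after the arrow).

  | aabab => aab
  | aaab
  | aababbbbb => aabbbbb
  | bbaba => abba => aab

ba->; bba->ab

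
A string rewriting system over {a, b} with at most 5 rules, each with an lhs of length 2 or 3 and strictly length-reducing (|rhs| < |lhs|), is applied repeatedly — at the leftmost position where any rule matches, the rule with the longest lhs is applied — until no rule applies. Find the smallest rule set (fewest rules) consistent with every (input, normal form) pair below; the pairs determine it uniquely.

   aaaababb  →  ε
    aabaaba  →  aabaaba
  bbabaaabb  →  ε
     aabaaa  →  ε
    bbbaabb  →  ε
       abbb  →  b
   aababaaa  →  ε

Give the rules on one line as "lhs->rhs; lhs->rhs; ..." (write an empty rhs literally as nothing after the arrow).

aaa->b; abb->bb; bab->b; bb->

  | aaaababb => bababb => babb => bb => ε
  | aabaaba
  | bbabaaabb => abaaabb => abbbb => bbbb => bb => ε
  | aabaaa => aabb => abb => bb => ε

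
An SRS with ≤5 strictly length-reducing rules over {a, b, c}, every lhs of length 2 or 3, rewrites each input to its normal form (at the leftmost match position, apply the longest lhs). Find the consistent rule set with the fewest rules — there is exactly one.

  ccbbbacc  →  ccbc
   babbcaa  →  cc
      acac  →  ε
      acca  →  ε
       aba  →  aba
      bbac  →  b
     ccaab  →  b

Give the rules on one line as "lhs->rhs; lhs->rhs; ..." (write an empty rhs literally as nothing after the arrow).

  | ccbbbacc => ccbbacc => ccbacc => ccbc
  | babbcaa => babcaa => bacca => bca => cc
  | acac => ac => ε
  | acca => ca => ε

ac->; bb->b; bca->cc; ca->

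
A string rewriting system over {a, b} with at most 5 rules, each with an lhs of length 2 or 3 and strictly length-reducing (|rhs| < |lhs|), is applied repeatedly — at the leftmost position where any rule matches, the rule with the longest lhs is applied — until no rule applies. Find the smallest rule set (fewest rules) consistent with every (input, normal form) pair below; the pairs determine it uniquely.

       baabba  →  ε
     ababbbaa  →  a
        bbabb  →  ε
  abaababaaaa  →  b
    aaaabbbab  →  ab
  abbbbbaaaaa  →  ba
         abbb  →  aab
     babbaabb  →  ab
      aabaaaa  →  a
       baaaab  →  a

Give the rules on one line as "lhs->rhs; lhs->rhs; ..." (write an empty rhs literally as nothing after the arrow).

aaa->; aba->; baa->b; bb->a

  | baabba => bbba => aba => ε
  | ababbbaa => bbbaa => abaa => a
  | bbabb => aabb => aaa => ε
  | abaababaaaa => ababaaaa => baaaa => baa => b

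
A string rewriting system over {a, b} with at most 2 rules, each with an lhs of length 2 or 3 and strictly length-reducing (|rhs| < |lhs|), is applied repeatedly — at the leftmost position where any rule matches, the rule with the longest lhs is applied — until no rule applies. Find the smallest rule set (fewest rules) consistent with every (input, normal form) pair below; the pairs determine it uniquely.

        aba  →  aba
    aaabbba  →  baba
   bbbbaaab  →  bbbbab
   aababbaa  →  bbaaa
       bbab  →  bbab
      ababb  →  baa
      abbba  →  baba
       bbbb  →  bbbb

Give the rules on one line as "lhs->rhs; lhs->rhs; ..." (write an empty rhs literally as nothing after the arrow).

aab->b; abb->ba

  | aba
  | aaabbba => abbba => baba
  | bbbbaaab => bbbbab
  | aababbaa => babbaa => bbaaa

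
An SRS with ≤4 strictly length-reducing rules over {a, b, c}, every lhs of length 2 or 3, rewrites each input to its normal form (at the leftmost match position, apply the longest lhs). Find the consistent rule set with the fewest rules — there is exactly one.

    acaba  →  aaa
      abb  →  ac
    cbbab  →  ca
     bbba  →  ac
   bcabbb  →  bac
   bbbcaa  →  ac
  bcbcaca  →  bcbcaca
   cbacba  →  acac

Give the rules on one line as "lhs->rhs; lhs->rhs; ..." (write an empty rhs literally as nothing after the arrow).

  | acaba => aaa
  | abb => ac
  | cbbab => ccab => ca
  | bbba => cba => ac

bb->c; caa->a; cab->a; cba->ac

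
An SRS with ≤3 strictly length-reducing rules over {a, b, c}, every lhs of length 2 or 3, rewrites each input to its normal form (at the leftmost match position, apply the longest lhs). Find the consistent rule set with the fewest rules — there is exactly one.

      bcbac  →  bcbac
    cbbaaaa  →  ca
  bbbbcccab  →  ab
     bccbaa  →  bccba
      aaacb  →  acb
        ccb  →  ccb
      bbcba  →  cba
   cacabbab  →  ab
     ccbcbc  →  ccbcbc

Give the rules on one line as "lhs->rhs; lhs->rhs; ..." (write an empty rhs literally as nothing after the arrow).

  | bcbac
  | cbbaaaa => caaaa => caaa => caa => ca
  | bbbbcccab => bbcccab => cccab => ccab => cab => ab
  | bccbaa => bccba

aa->a; bb->; cab->ab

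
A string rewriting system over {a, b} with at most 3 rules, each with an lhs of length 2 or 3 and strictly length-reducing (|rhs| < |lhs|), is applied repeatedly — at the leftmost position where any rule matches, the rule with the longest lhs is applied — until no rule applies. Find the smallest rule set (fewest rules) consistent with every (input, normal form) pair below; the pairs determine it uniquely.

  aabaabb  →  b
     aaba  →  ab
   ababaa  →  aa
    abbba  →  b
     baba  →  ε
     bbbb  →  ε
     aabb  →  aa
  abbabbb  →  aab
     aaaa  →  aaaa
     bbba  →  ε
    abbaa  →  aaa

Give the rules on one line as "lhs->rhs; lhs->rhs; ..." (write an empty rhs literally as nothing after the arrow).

aba->b; ba->; bb->

  | aabaabb => ababb => bbb => b
  | aaba => ab
  | ababaa => bbaa => aa
  | abbba => aba => b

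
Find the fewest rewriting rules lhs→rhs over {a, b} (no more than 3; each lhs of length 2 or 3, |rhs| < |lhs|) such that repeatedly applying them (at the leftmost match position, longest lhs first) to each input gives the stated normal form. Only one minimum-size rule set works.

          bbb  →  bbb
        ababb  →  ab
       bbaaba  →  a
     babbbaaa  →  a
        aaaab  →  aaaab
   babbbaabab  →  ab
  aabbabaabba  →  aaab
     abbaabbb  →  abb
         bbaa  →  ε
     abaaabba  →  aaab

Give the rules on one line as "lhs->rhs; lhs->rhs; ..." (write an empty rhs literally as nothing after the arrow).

  | bbb
  | ababb => ab
  | bbaaba => baba => a
  | babbbaaa => bbaaa => baa => a

ba->; bab->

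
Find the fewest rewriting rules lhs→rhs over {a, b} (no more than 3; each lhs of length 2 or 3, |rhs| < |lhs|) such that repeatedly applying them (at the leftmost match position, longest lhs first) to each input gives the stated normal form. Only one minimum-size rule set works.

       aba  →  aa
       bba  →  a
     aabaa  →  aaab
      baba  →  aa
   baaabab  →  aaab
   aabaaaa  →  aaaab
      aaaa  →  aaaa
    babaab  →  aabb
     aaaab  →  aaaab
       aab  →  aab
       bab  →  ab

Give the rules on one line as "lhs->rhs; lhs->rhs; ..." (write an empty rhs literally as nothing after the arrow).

ba->a; baa->ab

  | aba => aa
  | bba => ba => a
  | aabaa => aaab
  | baba => aba => aa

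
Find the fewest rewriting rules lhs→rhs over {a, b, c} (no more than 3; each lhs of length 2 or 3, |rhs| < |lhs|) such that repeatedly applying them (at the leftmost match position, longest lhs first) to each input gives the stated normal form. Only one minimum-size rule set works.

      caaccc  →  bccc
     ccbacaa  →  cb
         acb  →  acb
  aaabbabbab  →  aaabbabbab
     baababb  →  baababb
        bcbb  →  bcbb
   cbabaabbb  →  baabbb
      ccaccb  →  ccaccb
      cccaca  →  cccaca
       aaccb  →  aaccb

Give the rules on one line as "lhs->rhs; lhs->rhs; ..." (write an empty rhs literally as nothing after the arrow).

caa->b; cba->

  | caaccc => bccc
  | ccbacaa => ccaa => cb
  | acb
  | aaabbabbab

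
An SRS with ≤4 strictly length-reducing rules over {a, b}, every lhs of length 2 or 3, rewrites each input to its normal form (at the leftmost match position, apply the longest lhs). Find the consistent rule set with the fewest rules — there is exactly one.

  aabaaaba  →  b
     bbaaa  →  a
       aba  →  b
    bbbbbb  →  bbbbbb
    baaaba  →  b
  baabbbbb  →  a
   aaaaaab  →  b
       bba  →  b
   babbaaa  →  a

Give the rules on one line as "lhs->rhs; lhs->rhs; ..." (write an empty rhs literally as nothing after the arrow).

  | aabaaaba => bbaaaba => baaba => aba => aa => b
  | bbaaa => baa => a
  | aba => aa => b
  | bbbbbb

aa->b; ab->a; ba->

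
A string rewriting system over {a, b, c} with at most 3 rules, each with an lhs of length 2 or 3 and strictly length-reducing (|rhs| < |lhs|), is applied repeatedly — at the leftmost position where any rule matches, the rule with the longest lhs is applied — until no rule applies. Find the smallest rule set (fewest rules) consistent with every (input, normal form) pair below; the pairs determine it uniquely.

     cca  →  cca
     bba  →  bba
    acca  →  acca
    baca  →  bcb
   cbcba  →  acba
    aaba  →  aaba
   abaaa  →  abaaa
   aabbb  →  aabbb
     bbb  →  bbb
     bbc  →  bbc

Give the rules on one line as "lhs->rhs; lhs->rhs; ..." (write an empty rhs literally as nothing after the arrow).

aca->cb; cbc->ac

  | cca
  | bba
  | acca
  | baca => bcb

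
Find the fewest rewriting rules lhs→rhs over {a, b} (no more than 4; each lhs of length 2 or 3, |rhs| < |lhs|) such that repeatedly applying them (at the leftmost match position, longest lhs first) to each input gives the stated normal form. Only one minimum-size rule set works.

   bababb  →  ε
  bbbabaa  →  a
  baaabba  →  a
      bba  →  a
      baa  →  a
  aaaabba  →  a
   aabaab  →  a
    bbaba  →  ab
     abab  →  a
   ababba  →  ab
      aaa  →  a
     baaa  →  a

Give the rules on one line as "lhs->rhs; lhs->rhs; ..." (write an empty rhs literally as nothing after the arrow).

aa->a; aba->ab; ba->; bb->

  | bababb => babb => bb => ε
  | bbbabaa => babaa => baa => a
  | baaabba => aabba => abba => aa => a
  | bba => a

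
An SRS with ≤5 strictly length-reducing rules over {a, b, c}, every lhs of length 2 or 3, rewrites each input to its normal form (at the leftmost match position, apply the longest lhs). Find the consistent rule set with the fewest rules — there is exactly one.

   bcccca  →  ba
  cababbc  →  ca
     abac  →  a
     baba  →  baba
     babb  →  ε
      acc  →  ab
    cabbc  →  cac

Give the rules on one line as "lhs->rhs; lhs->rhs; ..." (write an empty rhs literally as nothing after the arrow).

  | bcccca => bbcca => cca => ba
  | cababbc => cabac => ca
  | abac => a
  | baba

bac->; bb->c; bbc->c; cc->b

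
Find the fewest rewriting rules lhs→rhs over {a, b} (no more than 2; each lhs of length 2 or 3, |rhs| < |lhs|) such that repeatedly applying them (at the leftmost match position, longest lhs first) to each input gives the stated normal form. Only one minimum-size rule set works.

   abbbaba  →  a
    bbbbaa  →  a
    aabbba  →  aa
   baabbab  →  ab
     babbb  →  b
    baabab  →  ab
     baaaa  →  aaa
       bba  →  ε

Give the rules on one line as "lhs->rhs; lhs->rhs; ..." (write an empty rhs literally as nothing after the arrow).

ba->; bb->b

  | abbbaba => abbaba => ababa => aba => a
  | bbbbaa => bbbaa => bbaa => baa => a
  | aabbba => aabba => aaba => aa
  | baabbab => abbab => abab => ab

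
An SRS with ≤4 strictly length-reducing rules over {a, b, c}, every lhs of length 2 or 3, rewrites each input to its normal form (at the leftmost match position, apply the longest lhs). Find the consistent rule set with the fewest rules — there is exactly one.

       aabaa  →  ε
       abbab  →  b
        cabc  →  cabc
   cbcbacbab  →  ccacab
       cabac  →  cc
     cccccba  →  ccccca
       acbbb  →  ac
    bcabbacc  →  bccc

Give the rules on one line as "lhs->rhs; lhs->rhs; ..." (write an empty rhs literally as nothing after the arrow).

  | aabaa => baa => aa => ε
  | abbab => abab => aab => b
  | cabc
  | cbcbacbab => ccbacbab => ccacbab => ccacab

aa->; ba->a; cb->c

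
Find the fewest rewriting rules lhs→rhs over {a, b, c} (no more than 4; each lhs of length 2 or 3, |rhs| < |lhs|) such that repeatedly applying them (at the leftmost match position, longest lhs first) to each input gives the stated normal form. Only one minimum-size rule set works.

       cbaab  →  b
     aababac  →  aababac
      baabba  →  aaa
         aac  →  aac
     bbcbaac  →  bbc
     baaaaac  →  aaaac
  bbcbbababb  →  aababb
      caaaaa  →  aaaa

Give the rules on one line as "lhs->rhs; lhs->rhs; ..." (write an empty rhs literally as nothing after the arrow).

  | cbaab => cab => b
  | aababac
  | baabba => abba => aaa
  | aac

baa->a; bba->aa; ca->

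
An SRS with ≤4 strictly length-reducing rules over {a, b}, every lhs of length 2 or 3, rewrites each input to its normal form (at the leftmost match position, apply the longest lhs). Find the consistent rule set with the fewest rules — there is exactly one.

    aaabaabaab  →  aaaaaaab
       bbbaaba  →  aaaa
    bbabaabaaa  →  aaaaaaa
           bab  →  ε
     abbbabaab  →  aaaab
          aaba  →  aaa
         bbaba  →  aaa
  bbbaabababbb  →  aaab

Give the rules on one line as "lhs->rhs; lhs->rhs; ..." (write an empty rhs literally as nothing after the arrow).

  | aaabaabaab => aaaaabaab => aaaaaaab
  | bbbaaba => abaaba => aaaba => aaaa
  | bbabaabaaa => aabaabaaa => aaaabaaa => aaaaaaa
  | bab => ε

aba->aa; abb->b; bab->; bb->a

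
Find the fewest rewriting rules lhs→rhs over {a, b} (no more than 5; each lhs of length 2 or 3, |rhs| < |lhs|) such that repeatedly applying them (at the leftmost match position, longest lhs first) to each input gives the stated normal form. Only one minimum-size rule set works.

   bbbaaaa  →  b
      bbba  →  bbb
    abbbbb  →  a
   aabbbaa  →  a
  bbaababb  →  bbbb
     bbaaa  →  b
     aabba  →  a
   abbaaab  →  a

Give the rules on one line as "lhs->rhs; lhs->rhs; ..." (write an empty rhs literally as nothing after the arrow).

aa->a; ab->a; ba->b; baa->

  | bbbaaaa => bbaa => b
  | bbba => bbb
  | abbbbb => abbbb => abbb => abb => ab => a
  | aabbbaa => abbbaa => abbaa => abaa => aaa => aa => a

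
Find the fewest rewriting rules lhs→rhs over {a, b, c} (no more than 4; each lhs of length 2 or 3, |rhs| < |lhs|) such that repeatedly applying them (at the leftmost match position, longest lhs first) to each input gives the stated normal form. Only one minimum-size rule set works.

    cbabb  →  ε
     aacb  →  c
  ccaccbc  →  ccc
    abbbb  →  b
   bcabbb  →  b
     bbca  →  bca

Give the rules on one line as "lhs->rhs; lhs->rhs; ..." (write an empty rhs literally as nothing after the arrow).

  | cbabb => abb => cb => ε
  | aacb => ab => c
  | ccaccbc => cccbc => ccc
  | abbbb => cbbb => bb => b

ab->c; ac->; bb->b; cb->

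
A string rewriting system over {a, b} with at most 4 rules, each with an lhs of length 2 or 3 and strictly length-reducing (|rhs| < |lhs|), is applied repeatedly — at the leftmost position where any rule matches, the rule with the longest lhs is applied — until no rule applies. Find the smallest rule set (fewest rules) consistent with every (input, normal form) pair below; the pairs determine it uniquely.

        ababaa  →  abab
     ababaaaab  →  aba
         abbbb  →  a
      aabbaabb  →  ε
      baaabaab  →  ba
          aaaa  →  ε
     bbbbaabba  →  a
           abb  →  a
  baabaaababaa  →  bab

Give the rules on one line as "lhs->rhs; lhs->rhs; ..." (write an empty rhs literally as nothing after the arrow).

aa->; aaa->aa; baa->b; bb->

  | ababaa => abab
  | ababaaaab => ababaab => ababb => aba
  | abbbb => abb => a
  | aabbaabb => bbaabb => aabb => bb => ε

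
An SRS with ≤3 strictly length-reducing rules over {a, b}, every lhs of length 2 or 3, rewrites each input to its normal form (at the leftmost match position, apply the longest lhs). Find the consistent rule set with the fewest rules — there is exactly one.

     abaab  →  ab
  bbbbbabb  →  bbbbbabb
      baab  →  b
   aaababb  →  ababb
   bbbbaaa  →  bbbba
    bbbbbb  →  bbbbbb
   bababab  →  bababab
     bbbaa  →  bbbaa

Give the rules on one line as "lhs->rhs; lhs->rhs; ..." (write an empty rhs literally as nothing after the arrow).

  | abaab => ab
  | bbbbbabb
  | baab => b
  | aaababb => ababb

aaa->a; aab->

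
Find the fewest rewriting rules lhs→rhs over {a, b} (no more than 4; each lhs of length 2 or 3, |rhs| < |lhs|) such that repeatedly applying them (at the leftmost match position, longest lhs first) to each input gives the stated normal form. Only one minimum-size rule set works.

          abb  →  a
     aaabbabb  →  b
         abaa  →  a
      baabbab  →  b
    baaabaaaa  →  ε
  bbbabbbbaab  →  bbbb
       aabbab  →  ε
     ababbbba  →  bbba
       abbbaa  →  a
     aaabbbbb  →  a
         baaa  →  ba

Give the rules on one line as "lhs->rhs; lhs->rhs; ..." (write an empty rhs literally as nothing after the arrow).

aa->; aab->; ab->a; bab->aa

  | abb => ab => a
  | aaabbabb => abbabb => ababb => aabb => b
  | abaa => aaa => a
  | baabbab => bbab => baa => b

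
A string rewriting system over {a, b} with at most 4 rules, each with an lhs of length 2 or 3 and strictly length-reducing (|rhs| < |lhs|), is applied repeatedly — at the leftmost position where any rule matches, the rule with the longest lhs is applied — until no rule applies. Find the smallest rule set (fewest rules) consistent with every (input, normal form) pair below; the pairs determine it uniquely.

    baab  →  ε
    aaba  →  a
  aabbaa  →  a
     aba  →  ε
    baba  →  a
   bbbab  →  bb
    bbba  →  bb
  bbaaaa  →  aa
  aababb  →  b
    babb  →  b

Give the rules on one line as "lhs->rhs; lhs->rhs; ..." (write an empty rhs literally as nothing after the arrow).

ab->; aba->; ba->; bab->

  | baab => ab => ε
  | aaba => a
  | aabbaa => abaa => a
  | aba => ε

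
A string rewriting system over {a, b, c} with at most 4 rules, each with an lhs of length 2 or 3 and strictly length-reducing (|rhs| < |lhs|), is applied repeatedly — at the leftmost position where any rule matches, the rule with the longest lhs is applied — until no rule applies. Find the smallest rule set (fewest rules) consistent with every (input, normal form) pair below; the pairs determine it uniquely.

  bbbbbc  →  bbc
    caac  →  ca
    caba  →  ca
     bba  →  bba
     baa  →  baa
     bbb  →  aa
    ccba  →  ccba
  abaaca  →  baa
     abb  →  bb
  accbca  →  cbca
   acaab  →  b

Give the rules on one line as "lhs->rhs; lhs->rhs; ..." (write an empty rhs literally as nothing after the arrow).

ab->b; ac->; bbb->aa; cab->c

  | bbbbbc => aabbc => abbc => bbc
  | caac => ca
  | caba => ca
  | bba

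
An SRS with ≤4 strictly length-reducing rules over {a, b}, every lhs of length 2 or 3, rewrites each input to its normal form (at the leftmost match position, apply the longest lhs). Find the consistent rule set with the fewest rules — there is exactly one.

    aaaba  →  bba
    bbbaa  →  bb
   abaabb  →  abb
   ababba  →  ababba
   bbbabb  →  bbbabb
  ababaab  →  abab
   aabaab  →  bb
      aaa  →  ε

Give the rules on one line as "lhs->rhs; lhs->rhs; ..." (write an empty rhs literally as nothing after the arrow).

  | aaaba => aaba => bba
  | bbbaa => bb
  | abaabb => abb
  | ababba

aa->; aaa->aa; aab->bb; baa->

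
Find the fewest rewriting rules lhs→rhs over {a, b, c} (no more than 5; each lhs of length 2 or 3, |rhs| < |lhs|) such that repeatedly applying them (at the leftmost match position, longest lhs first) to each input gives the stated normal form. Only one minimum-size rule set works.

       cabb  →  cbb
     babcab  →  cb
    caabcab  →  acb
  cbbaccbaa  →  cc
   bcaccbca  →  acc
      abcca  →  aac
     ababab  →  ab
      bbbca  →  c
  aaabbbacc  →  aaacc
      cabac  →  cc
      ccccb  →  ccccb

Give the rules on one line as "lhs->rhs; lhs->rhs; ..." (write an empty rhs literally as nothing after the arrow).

ba->; bc->c; ca->c; cca->ac

  | cabb => cbb
  | babcab => bcab => cab => cb
  | caabcab => cabcab => cbcab => ccab => acb
  | cbbaccbaa => cbccbaa => cccbaa => ccca => cac => cc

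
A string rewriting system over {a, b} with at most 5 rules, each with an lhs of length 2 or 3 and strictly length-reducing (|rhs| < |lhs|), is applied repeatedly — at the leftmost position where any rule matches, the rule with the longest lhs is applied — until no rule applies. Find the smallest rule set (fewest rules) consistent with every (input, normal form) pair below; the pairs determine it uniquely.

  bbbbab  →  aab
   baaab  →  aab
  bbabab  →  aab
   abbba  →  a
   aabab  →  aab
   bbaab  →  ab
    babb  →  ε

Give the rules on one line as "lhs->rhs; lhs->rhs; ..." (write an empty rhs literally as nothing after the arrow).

  | bbbbab => bbab => aab
  | baaab => aab
  | bbabab => aabab => aab
  | abbba => aba => a

aaa->a; ba->; bb->; bba->aa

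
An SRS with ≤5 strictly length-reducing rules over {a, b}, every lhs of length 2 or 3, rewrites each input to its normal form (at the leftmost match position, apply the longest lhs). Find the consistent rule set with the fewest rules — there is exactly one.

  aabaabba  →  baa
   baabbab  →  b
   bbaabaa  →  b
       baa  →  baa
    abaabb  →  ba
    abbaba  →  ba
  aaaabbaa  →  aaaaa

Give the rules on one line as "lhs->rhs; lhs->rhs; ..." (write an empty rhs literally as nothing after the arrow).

  | aabaabba => abaabba => baabba => baa
  | baabbab => baab => bab => bb => b
  | bbaabaa => bbabaa => bbbaa => bbaa => bba => bb => b
  | baa

ab->b; abb->; bb->b; bba->bb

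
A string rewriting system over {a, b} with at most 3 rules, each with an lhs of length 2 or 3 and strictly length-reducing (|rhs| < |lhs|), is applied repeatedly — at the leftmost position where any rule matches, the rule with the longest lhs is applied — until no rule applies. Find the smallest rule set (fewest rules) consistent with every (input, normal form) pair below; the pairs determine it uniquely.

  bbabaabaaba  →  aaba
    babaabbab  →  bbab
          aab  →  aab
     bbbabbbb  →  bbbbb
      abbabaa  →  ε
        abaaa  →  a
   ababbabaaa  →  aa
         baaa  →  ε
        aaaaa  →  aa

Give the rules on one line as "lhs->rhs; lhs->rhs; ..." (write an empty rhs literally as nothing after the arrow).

aaa->; abb->; baa->aa

  | bbabaabaaba => bbaaabaaba => baaabaaba => aaabaaba => baaba => aaba
  | babaabbab => baaabbab => aaabbab => bbab
  | aab
  | bbbabbbb => bbbbb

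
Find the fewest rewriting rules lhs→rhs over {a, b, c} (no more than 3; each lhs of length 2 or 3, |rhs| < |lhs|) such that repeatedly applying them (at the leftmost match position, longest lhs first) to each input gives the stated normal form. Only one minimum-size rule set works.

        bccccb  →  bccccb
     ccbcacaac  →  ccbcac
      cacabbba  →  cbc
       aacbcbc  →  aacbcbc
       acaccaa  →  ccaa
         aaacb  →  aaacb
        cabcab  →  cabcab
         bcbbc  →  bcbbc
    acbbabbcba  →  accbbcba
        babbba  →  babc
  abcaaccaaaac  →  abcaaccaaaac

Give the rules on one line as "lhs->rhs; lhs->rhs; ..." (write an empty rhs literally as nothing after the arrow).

  | bccccb
  | ccbcacaac => ccbcac
  | cacabbba => cbbba => cbc
  | aacbcbc

aca->; bba->c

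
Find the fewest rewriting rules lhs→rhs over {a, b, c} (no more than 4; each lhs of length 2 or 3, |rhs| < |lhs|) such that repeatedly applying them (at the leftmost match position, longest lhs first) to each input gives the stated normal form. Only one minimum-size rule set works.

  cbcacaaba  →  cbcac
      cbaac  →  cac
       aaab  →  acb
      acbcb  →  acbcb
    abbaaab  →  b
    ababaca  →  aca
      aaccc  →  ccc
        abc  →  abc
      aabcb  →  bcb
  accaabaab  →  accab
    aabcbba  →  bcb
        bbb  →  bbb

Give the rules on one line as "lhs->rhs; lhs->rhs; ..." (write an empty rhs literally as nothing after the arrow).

aa->; aaa->ac; ba->

  | cbcacaaba => cbcacba => cbcac
  | cbaac => cac
  | aaab => acb
  | acbcb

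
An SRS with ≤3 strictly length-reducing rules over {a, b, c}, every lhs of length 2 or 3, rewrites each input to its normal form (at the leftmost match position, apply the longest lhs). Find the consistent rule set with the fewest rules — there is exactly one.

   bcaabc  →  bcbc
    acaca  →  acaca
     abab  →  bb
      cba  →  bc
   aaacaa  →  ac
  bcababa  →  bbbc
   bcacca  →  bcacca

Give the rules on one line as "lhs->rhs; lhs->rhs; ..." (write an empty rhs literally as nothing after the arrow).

aa->; ab->b; cba->bc

  | bcaabc => bcbc
  | acaca
  | abab => bab => bb
  | cba => bc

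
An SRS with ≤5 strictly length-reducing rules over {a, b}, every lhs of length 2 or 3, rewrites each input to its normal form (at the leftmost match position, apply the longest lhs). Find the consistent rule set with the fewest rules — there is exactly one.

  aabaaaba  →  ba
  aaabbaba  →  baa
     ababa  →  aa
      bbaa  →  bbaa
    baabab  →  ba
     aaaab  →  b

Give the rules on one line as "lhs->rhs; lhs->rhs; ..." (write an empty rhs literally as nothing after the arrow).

aaa->; aab->a; ab->b; bab->a

  | aabaaaba => aaaaba => aba => ba
  | aaabbaba => bbaba => baa
  | ababa => baba => aa
  | bbaa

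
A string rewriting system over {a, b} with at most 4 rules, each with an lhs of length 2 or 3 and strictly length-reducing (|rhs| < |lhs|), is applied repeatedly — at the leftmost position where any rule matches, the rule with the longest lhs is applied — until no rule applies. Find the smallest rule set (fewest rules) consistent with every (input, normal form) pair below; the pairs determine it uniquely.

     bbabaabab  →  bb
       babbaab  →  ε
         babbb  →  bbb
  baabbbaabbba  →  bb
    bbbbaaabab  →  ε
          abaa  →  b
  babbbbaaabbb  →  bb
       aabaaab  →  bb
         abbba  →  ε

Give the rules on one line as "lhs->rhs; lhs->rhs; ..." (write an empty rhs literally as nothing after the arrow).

aa->b; ab->; bba->

  | bbabaabab => baabab => bbbab => bb
  | babbaab => bbaab => ab => ε
  | babbb => bbb
  | baabbbaabbba => bbbbbaabbba => bbbabbba => bbbba => bb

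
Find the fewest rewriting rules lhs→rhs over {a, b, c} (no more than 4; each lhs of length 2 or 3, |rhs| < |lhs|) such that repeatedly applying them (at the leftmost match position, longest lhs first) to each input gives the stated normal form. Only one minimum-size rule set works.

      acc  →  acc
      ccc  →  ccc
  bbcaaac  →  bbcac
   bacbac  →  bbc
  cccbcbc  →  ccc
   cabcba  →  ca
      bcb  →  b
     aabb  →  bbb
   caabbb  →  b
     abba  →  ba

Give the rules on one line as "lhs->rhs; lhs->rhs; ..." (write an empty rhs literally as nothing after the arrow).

aa->b; ab->; caa->ca; cb->

  | acc
  | ccc
  | bbcaaac => bbcaac => bbcac
  | bacbac => baac => bbc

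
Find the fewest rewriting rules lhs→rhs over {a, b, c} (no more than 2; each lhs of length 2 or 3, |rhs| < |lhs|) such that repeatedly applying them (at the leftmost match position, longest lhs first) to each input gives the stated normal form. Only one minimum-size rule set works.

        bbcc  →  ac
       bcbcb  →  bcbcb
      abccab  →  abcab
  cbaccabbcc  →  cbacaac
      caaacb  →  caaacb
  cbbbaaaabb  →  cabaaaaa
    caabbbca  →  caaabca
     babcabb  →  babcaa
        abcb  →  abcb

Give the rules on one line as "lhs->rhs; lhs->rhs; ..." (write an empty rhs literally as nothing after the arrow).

  | bbcc => acc => ac
  | bcbcb
  | abccab => abcab
  | cbaccabbcc => cbacabbcc => cbacaacc => cbacaac

bb->a; cc->c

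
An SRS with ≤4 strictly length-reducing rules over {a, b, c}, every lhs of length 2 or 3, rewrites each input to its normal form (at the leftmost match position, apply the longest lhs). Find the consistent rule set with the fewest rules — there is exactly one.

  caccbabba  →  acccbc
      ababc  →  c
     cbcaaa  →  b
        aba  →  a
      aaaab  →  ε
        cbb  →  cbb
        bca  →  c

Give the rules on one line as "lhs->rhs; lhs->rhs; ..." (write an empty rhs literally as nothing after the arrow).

  | caccbabba => accbabba => acccbba => acccbc
  | ababc => abc => c
  | cbcaaa => cbaaa => ccaa => caa => aa => b
  | aba => a

aa->b; ab->; ba->c; ca->a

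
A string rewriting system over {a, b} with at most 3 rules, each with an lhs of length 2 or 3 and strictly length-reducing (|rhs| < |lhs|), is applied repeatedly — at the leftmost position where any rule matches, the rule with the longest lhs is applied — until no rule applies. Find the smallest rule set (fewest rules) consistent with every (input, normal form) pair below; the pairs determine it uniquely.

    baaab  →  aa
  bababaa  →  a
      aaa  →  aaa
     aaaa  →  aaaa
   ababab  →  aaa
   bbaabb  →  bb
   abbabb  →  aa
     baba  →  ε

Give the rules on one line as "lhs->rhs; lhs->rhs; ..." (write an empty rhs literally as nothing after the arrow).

ab->a; ba->

  | baaab => aab => aa
  | bababaa => babaa => baa => a
  | aaa
  | aaaa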